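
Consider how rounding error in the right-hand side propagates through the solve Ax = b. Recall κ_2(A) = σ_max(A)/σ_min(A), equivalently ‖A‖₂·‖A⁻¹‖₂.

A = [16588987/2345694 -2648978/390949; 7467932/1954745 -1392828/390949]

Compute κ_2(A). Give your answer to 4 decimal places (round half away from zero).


AᵀA = [30752880771601/475975808100 -488111724527/7932930135; -488111724527/7932930135 30993267412/528862009]; tr = 69734627161/565964100, det = 7496644/15721225
eigenvalues of AᵀA: λ = (tr ± √(tr²−4·det))/2 = 12321/100, 21904/5659641
so κ_2 = √((12321/100) / (21904/5659641)) = 178.4250

178.4250


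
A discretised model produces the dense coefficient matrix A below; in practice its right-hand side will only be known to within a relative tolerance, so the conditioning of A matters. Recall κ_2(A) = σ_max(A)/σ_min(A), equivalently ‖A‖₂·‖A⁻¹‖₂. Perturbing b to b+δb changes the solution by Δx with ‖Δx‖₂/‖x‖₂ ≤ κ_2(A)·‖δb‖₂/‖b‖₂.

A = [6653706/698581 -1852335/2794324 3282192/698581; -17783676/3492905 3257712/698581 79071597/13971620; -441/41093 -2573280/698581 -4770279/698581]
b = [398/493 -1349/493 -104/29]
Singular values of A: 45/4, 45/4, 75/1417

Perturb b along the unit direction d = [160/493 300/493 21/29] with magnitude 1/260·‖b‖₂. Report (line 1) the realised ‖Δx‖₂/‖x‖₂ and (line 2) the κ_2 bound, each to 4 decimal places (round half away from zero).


0.0044
0.8175

from the listed singular values, σ₁ = 45/4, σ_n = 75/1417
κ = σ_max/σ_min = (45/4)/(75/1417) = 212.5500
perturbation bound = 212.5500·1/260 = 0.8175
solve Ax = b  →  x = [21.3312 64.0130 -34.0395]
‖b‖ = 4.5826, ‖x‖ = 75.5736
re-solving with b+δb shifts x by Δx of norm 0.3330
realised ‖Δx‖/‖x‖ = 0.0044
so the bound overstates the realised error by a factor of ≈ 185.5295 (computed from the unrounded values)


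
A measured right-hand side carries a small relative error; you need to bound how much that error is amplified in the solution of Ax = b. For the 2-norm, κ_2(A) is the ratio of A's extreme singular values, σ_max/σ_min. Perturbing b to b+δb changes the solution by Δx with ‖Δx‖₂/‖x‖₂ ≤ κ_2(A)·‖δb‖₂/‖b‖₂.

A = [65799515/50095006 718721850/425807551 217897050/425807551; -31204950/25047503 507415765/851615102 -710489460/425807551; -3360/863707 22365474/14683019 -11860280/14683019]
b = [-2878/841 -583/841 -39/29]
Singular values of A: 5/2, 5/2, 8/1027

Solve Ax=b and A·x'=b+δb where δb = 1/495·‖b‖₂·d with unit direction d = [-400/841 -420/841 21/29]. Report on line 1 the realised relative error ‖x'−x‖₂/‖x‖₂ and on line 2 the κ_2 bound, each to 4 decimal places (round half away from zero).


σ_max = 5/2, σ_min = 8/1027
κ = σ_max/σ_min = (5/2)/(8/1027) = 320.9375
bound on ‖Δx‖/‖x‖: κ·ε = 320.9375·1/495 = 0.6484
solve Ax = b  →  x = [-89.1138 42.4280 82.1025]
‖b‖ = 3.7417, ‖x‖ = 128.3831
with δb = [-0.0036 -0.0038 0.0055], A·Δx = δb → ‖Δx‖ = 0.9704
realised ‖Δx‖/‖x‖ = 0.0076
realised/bound (from unrounded values) ≈ 0.0117

0.0076
0.6484


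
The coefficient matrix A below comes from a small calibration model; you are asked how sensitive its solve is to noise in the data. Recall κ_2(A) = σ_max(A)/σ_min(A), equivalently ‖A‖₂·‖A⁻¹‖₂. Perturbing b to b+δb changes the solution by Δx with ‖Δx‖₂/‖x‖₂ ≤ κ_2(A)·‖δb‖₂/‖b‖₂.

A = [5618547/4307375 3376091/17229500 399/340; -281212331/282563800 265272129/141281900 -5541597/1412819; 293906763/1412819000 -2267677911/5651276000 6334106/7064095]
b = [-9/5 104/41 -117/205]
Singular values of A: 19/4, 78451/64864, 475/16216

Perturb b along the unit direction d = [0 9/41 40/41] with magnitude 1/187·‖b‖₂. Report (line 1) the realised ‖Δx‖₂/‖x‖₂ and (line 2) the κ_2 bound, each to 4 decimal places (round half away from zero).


0.5549
0.8672

largest singular value 19/4, smallest 475/16216
condition number: (19/4) ÷ (475/16216) = 162.1600
bound on ‖Δx‖/‖x‖: κ·ε = 162.1600·1/187 = 0.8672
solve Ax = b  →  x = [-0.8398 -0.2583 -0.5573]
2-norm of b is 3.1623; of x, 1.0404
re-solving with b+δb shifts x by Δx of norm 0.5773
dividing the unrounded norms, ‖Δx‖/‖x‖ = 0.5549
tightness: 0.5549 against a bound of 0.8672 (unrounded ratio ≈ 0.6399)


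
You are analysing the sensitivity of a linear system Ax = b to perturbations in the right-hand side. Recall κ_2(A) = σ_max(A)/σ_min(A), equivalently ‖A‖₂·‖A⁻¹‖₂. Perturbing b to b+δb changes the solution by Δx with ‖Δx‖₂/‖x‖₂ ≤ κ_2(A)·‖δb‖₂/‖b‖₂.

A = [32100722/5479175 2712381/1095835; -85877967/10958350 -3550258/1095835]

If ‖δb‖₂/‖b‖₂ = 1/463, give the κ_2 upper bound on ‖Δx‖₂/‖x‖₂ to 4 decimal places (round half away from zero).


M = AᵀA = [459874025109529/4803417388900 9580554324873/240170869445; 9580554324873/240170869445 798453702229/48034173889]. tr(M)=3193605889541/28422588100, det(M)=197262025/1136903524
char-poly roots: 2809/25 and 1755625/1136903524
κ = σ_max/σ_min = (53/5)/(1325/33718) = 269.7440
κ_2(A)·‖δb‖/‖b‖ = 0.5826

0.5826


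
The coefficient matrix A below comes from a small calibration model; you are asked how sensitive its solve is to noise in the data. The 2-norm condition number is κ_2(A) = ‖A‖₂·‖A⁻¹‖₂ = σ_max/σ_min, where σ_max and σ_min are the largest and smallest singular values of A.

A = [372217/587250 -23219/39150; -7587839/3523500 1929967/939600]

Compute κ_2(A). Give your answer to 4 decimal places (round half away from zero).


AᵀA = [100100701621/19864083600 -25422079697/5297088960; -25422079697/5297088960 6456490993/1412557056]; tr = 3631773721/377913600, det = 923521/1511654400
solving λ² − 3631773721/377913600·λ + 923521/1511654400 = 0 gives λ = 961/100, 961/15116544
κ_2(A) = √(λ_max/λ_min) = √((961/100) / (961/15116544)) = 388.8000

388.8000


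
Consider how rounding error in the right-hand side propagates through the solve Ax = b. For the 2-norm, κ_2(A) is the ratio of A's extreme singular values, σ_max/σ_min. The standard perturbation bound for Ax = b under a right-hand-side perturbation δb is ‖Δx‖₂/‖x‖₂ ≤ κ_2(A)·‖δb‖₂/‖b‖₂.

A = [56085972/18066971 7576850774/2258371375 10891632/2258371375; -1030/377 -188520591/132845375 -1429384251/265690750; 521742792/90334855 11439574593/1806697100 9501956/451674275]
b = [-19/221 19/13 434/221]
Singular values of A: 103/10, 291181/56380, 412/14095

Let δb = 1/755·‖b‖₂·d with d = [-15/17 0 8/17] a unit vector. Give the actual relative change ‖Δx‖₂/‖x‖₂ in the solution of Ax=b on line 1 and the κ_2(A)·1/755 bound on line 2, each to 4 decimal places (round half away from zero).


0.0032
0.4667

σ_max = 103/10, σ_min = 412/14095
κ = σ_max/σ_min = (103/10)/(412/14095) = 352.3750
perturbation bound = 352.3750·1/755 = 0.4667
solve Ax = b  →  x = [-24.7066 22.8261 6.2542]
‖b‖ = 2.4495, ‖x‖ = 34.2135
re-solving with b+δb shifts x by Δx of norm 0.1110
realised ‖Δx‖/‖x‖ = 0.0032
tightness: 0.0032 against a bound of 0.4667 (unrounded ratio ≈ 0.0070)


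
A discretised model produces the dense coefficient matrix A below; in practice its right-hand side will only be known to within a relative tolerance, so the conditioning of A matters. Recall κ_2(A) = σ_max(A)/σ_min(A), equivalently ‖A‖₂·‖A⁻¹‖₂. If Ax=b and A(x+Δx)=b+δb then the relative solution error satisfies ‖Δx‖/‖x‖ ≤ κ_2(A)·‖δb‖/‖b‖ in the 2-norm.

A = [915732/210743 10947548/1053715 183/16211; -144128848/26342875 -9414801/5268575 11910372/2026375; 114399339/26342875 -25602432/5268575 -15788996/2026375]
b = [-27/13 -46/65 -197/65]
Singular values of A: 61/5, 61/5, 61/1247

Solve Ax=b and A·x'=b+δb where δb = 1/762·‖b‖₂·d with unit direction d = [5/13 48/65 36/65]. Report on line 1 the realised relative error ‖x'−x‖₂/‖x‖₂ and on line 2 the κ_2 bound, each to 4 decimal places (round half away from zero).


0.0016
0.3273

σ_max = 61/5, σ_min = 61/1247
condition number: (61/5) ÷ (61/1247) = 249.4000
κ_2(A)·‖δb‖/‖b‖ = 0.3273
solve Ax = b  →  x = [-45.4106 18.8323 -36.6656]
2-norm of b is 3.7417; of x, 61.3281
re-solving with b+δb shifts x by Δx of norm 0.1004
realised ‖Δx‖/‖x‖ = 0.0016
realised/bound (from unrounded values) ≈ 0.0050


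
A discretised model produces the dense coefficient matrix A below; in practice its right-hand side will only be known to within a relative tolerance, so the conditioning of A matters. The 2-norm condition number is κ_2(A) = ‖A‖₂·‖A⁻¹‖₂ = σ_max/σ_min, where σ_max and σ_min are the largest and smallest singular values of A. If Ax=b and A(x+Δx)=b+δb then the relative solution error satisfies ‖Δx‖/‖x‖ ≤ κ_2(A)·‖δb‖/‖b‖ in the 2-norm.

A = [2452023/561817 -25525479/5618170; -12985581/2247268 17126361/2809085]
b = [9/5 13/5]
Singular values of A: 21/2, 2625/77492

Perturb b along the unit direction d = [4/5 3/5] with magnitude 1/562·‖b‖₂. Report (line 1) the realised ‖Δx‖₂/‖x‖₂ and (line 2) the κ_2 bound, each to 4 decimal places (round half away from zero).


0.0019
0.5515

σ_max = 21/2, σ_min = 2625/77492
condition number: (21/2) ÷ (2625/77492) = 309.9680
perturbation bound = 309.9680·1/562 = 0.5515
solve Ax = b  →  x = [64.0656 61.1464]
2-norm of b is 3.1623; of x, 88.5623
re-solving with b+δb shifts x by Δx of norm 0.1661
realised ‖Δx‖/‖x‖ = 0.0019
so the bound overstates the realised error by a factor of ≈ 294.0616 (computed from the unrounded values)


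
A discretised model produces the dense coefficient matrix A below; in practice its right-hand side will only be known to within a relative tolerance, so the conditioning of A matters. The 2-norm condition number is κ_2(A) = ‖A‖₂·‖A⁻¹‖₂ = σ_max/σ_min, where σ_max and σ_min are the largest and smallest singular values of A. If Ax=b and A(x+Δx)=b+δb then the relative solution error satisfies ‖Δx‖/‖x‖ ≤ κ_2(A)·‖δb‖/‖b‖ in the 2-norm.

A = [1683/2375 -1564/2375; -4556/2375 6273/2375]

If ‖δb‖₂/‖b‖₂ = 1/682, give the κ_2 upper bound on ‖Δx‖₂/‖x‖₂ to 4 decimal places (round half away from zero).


M = AᵀA = [188717/45125 -249696/45125; -249696/45125 334373/45125]. tr(M)=104618/9025, det(M)=83521/225625
solving λ² − 104618/9025·λ + 83521/225625 = 0 gives λ = 289/25, 289/9025
σ_max=√(289/25)=(17/5), σ_min=√(289/9025)=(17/95) → κ = 19.0000
perturbation bound = 19.0000·1/682 = 0.0279

0.0279


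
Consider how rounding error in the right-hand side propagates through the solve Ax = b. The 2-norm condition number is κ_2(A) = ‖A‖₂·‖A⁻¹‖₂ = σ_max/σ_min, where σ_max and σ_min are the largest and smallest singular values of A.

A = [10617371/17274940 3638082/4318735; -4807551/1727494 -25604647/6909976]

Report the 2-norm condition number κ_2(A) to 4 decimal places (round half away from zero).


337.0720

M = AᵀA = [1441988833261/177527395600 1922604772473/177527395600; 1922604772473/177527395600 10254033135481/710109582400]. tr(M)=640879538741/28404383296, det(M)=2036265625/454470132736
eigenvalues of AᵀA: λ = (tr ± √(tr²−4·det))/2 = 361/16, 5640625/28404383296
κ = σ_max/σ_min = (19/4)/(2375/168536) = 337.0720


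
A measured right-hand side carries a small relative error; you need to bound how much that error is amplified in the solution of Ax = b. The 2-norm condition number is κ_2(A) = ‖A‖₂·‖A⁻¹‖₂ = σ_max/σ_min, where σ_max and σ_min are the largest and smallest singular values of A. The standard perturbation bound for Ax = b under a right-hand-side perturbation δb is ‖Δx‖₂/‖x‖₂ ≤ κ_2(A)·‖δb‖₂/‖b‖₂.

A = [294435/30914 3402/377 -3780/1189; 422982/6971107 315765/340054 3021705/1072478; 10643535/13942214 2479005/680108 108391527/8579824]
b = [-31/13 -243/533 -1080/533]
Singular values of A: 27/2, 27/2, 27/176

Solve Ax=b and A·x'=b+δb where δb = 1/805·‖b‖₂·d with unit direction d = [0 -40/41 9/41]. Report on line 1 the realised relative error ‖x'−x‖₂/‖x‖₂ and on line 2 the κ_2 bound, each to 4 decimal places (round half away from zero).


0.1093
0.1093

from the listed singular values, σ₁ = 27/2, σ_n = 27/176
condition number: (27/2) ÷ (27/176) = 88.0000
perturbation bound = 88.0000·1/805 = 0.1093
solve Ax = b  →  x = [-0.1333 -0.1609 -0.1059]
‖b‖ = 3.1623, ‖x‖ = 0.2342
with δb = [0.0000 -0.0038 0.0009], A·Δx = δb → ‖Δx‖ = 0.0256
relative error = 0.1093
tightness: 0.1093 against a bound of 0.1093; the bound is attained (ratio 1)


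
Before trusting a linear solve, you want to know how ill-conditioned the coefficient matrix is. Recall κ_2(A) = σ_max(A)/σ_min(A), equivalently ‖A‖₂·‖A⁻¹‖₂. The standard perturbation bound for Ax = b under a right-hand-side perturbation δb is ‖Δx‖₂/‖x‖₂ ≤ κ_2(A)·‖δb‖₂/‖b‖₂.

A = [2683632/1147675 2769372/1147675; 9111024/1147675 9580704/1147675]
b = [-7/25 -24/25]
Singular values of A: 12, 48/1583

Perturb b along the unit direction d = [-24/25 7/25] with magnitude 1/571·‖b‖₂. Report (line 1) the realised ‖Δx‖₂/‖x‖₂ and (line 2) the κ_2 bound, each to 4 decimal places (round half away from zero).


σ_max = 12, σ_min = 48/1583
condition number: 12 ÷ (48/1583) = 395.7500
bound on ‖Δx‖/‖x‖: κ·ε = 395.7500·1/571 = 0.6931
solve Ax = b  →  x = [-0.0575 -0.0603]
2-norm of b is 1.0000; of x, 0.0833
re-solving with b+δb shifts x by Δx of norm 0.0578
dividing the unrounded norms, ‖Δx‖/‖x‖ = 0.6931
realised/bound = 1 exactly: the bound is attained for this b and d

0.6931
0.6931


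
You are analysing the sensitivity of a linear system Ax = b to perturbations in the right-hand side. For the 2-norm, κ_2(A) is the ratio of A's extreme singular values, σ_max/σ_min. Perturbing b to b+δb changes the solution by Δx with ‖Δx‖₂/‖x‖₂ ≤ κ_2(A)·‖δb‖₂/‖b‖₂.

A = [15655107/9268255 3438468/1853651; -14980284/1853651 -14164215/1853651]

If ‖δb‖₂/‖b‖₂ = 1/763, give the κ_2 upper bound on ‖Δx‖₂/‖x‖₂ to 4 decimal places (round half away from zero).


0.0817

M = AᵀA = [3483227301129/51100863025 663146580096/10220172605; 663146580096/10220172605 126381944529/2044034521]. tr(M)=7898663394/60762025, det(M)=10556001/2430481
eigenvalues of AᵀA: λ = (tr ± √(tr²−4·det))/2 = 3249/25, 81225/2430481
κ = σ_max/σ_min = (57/5)/(285/1559) = 62.3600
κ_2(A)·‖δb‖/‖b‖ = 0.0817


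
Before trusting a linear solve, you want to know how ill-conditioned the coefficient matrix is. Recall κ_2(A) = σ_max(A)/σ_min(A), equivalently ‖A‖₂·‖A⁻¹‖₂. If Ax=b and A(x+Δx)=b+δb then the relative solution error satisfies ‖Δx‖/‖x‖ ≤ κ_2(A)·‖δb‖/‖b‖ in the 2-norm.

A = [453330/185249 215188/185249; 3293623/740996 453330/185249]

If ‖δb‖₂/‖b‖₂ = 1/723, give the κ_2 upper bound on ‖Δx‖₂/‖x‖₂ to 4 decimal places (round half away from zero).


0.0554

form AᵀA = [48913778161/1899913744 3258309375/237489218; 3258309375/237489218 871328596/118744609] with trace 217491473/6574096 and determinant 279841/410881
eigenvalues of AᵀA: λ = (tr ± √(tr²−4·det))/2 = 529/16, 8464/410881
σ_max=√(529/16)=(23/4), σ_min=√(8464/410881)=(92/641) → κ = 40.0625
κ_2(A)·‖δb‖/‖b‖ = 0.0554


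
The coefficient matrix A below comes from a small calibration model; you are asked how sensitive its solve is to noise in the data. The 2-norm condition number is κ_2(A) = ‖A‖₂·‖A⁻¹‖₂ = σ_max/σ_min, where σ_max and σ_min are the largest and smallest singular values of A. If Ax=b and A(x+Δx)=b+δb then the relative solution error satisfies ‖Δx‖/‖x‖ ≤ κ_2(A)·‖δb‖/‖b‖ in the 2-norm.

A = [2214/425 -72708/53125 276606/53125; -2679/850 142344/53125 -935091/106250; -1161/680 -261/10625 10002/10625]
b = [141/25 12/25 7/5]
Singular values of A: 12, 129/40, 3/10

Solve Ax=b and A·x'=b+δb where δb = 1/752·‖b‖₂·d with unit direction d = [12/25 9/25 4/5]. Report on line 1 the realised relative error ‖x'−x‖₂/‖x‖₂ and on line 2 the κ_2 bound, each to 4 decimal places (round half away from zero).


0.0019
0.0532

largest singular value 12, smallest 3/10
κ_2(A) = 12 / (3/10) = 40.0000
bound on ‖Δx‖/‖x‖: κ·ε = 40.0000·1/752 = 0.0532
solve Ax = b  →  x = [0.9384 12.8608 3.5249]
‖b‖₂ = 5.8310 and ‖x‖₂ = 13.3681
δb = ε·‖b‖·d = [0.0037 0.0028 0.0062]; solving A·Δx = δb gives ‖Δx‖ = 0.0258
relative error = 0.0019
realised/bound (from unrounded values) ≈ 0.0363


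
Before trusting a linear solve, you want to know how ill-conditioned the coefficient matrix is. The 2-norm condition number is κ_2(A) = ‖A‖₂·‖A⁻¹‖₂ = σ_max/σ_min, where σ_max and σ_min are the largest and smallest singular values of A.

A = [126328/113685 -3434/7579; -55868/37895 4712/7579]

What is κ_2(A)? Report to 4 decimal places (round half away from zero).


AᵀA = [1761994576/516971169 -244712080/172323723; -244712080/172323723 33995300/57441241]; tr = 12236404/3059001, det = 1600/3059001
solving λ² − 12236404/3059001·λ + 1600/3059001 = 0 gives λ = 4, 400/3059001
σ_max=√4=2, σ_min=√(400/3059001)=(20/1749) → κ = 174.9000

174.9000


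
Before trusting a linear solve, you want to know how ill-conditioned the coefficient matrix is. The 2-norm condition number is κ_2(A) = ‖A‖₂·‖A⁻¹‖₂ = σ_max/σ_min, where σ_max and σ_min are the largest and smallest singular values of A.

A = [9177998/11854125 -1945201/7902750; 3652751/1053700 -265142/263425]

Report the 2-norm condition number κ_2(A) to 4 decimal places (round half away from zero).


M = AᵀA = [16874785746169/1337492250000 -205069022333/55728843750; -205069022333/55728843750 39889386721/37152562500]. tr(M)=29297285869/2139987600, det(M)=1874161/342398016
char-poly roots: 1369/100 and 34225/85599504
so κ_2 = √((1369/100) / (34225/85599504)) = 185.0400

185.0400


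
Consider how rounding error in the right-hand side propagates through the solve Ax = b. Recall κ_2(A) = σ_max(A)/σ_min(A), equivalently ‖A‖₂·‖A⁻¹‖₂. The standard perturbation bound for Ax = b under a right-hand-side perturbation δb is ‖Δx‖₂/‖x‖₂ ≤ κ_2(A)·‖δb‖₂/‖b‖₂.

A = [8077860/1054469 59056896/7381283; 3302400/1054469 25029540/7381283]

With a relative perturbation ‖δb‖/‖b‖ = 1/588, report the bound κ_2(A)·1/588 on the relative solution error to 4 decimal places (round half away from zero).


0.2664

M = AᵀA = [450637088400/6579318769 3311898762240/46055231383; 3311898762240/46055231383 24344348152464/322386619681]. tr(M)=55202812704/383337241, det(M)=324000000/383337241
char-poly roots: 144 and 2250000/383337241
so κ_2 = √(144 / (2250000/383337241)) = 156.6320
perturbation bound = 156.6320·1/588 = 0.2664


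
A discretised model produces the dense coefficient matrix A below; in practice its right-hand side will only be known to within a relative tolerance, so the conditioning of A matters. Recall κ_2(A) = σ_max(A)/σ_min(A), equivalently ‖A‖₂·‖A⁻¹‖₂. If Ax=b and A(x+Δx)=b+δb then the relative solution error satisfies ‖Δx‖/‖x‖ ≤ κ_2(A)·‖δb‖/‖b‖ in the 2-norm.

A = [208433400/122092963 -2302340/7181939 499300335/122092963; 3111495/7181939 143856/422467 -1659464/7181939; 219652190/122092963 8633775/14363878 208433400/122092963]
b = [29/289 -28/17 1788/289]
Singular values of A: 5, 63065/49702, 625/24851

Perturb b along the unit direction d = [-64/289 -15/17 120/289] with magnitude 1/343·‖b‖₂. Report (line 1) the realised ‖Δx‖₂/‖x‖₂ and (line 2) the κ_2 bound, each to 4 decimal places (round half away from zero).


0.0047
0.5796

largest singular value 5, smallest 625/24851
κ = σ_max/σ_min = 5/(625/24851) = 198.8080
bound on ‖Δx‖/‖x‖: κ·ε = 198.8080·1/343 = 0.5796
solve Ax = b  →  x = [-81.6934 129.1286 44.2498]
‖b‖₂ = 6.4031 and ‖x‖₂ = 159.0788
Δx = A⁻¹·δb where δb = 1/343·6.4031·d; ‖Δx‖ = 0.7423
dividing the unrounded norms, ‖Δx‖/‖x‖ = 0.0047
realised/bound (from unrounded values) ≈ 0.0081


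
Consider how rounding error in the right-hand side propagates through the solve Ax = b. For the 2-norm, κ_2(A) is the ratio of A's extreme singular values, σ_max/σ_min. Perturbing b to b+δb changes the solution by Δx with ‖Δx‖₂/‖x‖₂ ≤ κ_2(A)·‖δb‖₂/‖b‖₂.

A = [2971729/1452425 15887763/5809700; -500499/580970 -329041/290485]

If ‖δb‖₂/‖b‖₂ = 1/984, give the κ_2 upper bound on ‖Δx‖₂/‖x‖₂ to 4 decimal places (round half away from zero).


0.3633

M = AᵀA = [246077953981/49929902500 328096808433/49929902500; 328096808433/49929902500 1749871035601/199719610000]. tr(M)=109367314061/7988784400, det(M)=1874161/1278205504
solving λ² − 109367314061/7988784400·λ + 1874161/1278205504 = 0 gives λ = 1369/100, 34225/319551376
κ = σ_max/σ_min = (37/10)/(185/17876) = 357.5200
perturbation bound = 357.5200·1/984 = 0.3633


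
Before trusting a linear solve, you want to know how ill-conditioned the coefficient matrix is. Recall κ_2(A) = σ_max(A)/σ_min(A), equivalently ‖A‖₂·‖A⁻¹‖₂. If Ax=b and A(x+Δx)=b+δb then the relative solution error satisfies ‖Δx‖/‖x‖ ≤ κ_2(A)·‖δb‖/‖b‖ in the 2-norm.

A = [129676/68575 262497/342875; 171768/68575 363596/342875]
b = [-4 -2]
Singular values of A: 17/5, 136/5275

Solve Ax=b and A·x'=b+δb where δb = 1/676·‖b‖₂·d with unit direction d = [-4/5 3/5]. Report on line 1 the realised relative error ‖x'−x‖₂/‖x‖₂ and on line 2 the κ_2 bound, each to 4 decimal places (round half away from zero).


largest singular value 17/5, smallest 136/5275
condition number: (17/5) ÷ (136/5275) = 131.8750
perturbation bound = 131.8750·1/676 = 0.1951
solve Ax = b  →  x = [-30.9219 71.1538]
‖b‖₂ = 4.4721 and ‖x‖₂ = 77.5825
δb = ε·‖b‖·d = [-0.0053 0.0040]; solving A·Δx = δb gives ‖Δx‖ = 0.2566
realised ‖Δx‖/‖x‖ = 0.0033
so the bound overstates the realised error by a factor of ≈ 58.9831 (computed from the unrounded values)

0.0033
0.1951


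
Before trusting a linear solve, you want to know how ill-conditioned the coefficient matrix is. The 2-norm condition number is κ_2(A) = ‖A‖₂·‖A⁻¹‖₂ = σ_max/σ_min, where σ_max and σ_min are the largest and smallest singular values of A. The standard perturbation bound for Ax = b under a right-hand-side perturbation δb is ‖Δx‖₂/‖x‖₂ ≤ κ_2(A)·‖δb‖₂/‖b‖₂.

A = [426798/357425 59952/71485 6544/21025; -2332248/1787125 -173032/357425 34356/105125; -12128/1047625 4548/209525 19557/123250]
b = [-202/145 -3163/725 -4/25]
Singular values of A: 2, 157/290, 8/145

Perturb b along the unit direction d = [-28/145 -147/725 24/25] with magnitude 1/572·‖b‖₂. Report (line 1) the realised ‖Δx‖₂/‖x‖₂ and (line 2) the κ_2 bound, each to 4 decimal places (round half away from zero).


0.0074
0.0634

σ_max = 2, σ_min = 8/145
κ = σ_max/σ_min = 2/(8/145) = 36.2500
worst-case relative error ≤ 36.2500 × 1/572 = 0.0634
solve Ax = b  →  x = [10.0445 -16.7085 2.0101]
2-norm of b is 4.5826; of x, 19.5986
δb = ε·‖b‖·d = [-0.0015 -0.0016 0.0077]; solving A·Δx = δb gives ‖Δx‖ = 0.1452
relative error = 0.0074
tightness: 0.0074 against a bound of 0.0634 (unrounded ratio ≈ 0.1169)


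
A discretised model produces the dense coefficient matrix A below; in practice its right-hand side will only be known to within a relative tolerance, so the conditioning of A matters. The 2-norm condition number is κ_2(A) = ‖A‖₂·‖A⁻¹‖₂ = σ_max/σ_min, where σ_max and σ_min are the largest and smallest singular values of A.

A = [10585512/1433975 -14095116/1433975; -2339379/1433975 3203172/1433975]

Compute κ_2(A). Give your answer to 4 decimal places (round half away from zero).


349.7500

form AᵀA = [13982838597/244650125 -18643361436/244650125; -18643361436/244650125 24858132768/244650125] with trace 7768194273/48930025 and determinant 252047376/1223250625
λ_max, λ_min = (7768194273/48930025 ± √2413714761342583209/95765893860025)/2 = 3969/25, 63504/48930025
κ_2(A) = √(λ_max/λ_min) = √((3969/25) / (63504/48930025)) = 349.7500


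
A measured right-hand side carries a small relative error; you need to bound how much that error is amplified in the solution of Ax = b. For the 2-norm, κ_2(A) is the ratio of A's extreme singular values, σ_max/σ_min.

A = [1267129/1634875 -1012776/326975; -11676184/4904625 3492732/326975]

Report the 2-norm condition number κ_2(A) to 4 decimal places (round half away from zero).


M = AᵀA = [241254105481/38488554225 -23803592008/855301205; -23803592008/855301205 21159827280/171060241]. tr(M)=2975737801/22896225, det(M)=2085136/2544025
λ_max, λ_min = (2975737801/22896225 ± √8853296757551898001/524237119250625)/2 = 3249/25, 5776/915849
κ_2(A) = √(λ_max/λ_min) = √((3249/25) / (5776/915849)) = 143.5500

143.5500


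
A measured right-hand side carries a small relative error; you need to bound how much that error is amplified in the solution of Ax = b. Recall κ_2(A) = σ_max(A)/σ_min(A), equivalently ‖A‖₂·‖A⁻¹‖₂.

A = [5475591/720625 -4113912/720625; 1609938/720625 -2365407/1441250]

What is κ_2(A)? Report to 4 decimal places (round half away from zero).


M = AᵀA = [52118395461/830880625 -39088286127/830880625; -39088286127/830880625 117267580881/3323522500]. tr(M)=13029646509/132940900, det(M)=10673289/132940900
char-poly roots: 9801/100 and 1089/1329409
κ_2(A) = √(λ_max/λ_min) = √((9801/100) / (1089/1329409)) = 345.9000

345.9000


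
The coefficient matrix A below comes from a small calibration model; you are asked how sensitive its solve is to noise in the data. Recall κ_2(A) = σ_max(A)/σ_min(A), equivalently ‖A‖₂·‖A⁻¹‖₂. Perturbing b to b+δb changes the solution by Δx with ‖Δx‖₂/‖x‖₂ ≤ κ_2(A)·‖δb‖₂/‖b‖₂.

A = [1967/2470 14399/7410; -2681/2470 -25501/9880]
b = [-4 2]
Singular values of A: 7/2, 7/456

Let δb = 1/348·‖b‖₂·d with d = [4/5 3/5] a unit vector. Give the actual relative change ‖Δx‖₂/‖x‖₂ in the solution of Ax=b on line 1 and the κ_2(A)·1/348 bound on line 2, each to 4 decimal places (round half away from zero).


0.0064
0.6552

from the listed singular values, σ₁ = 7/2, σ_n = 7/456
κ_2(A) = (7/2) / (7/456) = 228.0000
bound on ‖Δx‖/‖x‖: κ·ε = 228.0000·1/348 = 0.6552
solve Ax = b  →  x = [119.8242 -51.1648]
‖b‖ = 4.4721, ‖x‖ = 130.2907
with δb = [0.0103 0.0077], A·Δx = δb → ‖Δx‖ = 0.8371
dividing the unrounded norms, ‖Δx‖/‖x‖ = 0.0064
tightness: 0.0064 against a bound of 0.6552 (unrounded ratio ≈ 0.0098)


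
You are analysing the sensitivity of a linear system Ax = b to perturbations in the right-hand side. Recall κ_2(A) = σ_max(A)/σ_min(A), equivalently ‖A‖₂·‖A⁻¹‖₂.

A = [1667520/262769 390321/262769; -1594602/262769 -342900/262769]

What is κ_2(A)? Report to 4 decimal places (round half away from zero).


form AᵀA = [6329819844/82101721 1424086920/82101721; 1424086920/82101721 320964201/82101721] with trace 3956445/48841 and determinant 26244/48841
solving λ² − 3956445/48841·λ + 26244/48841 = 0 gives λ = 81, 324/48841
κ = σ_max/σ_min = 9/(18/221) = 110.5000

110.5000


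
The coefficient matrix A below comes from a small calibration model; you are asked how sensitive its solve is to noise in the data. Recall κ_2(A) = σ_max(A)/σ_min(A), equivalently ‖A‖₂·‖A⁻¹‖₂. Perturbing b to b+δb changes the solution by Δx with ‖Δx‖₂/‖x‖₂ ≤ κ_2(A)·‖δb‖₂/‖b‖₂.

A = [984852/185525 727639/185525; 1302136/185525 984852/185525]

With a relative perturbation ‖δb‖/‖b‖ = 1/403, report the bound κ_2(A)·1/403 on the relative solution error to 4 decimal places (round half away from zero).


0.4604

AᵀA = [106619664976/1376781025 79961118732/1376781025; 79961118732/1376781025 59975679049/1376781025]; tr = 6663813761/55071241, det = 23425600/55071241
solving λ² − 6663813761/55071241·λ + 23425600/55071241 = 0 gives λ = 121, 193600/55071241
κ = σ_max/σ_min = 11/(440/7421) = 185.5250
perturbation bound = 185.5250·1/403 = 0.4604


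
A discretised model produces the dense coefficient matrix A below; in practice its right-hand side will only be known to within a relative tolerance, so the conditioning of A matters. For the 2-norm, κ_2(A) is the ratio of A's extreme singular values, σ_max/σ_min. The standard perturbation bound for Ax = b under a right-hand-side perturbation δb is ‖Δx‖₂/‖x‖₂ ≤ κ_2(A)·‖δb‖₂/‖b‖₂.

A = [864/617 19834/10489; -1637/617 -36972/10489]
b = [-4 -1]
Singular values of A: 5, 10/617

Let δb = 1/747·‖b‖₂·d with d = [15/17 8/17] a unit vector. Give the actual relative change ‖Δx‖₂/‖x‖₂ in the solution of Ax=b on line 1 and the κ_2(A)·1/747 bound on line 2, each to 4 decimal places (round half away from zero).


from the listed singular values, σ₁ = 5, σ_n = 10/617
κ = σ_max/σ_min = 5/(10/617) = 308.5000
worst-case relative error ≤ 308.5000 × 1/747 = 0.4130
solve Ax = b  →  x = [197.3200 -148.2400]
2-norm of b is 4.1231; of x, 246.8001
δb = ε·‖b‖·d = [0.0049 0.0026]; solving A·Δx = δb gives ‖Δx‖ = 0.3406
realised ‖Δx‖/‖x‖ = 0.0014
realised/bound (from unrounded values) ≈ 0.0033

0.0014
0.4130


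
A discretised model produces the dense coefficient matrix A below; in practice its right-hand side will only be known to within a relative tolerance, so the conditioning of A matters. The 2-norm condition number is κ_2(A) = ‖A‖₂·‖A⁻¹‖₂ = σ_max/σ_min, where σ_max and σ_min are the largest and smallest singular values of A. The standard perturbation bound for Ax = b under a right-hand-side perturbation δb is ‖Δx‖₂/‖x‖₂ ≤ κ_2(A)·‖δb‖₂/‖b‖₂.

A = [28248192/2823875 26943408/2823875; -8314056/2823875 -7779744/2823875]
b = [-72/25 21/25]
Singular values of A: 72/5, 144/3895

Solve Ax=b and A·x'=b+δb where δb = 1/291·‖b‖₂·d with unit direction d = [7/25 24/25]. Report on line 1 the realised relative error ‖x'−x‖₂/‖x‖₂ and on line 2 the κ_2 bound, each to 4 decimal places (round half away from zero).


1.3385
1.3385

σ_max = 72/5, σ_min = 144/3895
κ = σ_max/σ_min = (72/5)/(144/3895) = 389.5000
κ_2(A)·‖δb‖/‖b‖ = 1.3385
solve Ax = b  →  x = [-0.1509 -0.1437]
‖b‖ = 3.0000, ‖x‖ = 0.2083
Δx = A⁻¹·δb where δb = 1/291·3.0000·d; ‖Δx‖ = 0.2789
dividing the unrounded norms, ‖Δx‖/‖x‖ = 1.3385
tightness: 1.3385 against a bound of 1.3385; the bound is attained (ratio 1)


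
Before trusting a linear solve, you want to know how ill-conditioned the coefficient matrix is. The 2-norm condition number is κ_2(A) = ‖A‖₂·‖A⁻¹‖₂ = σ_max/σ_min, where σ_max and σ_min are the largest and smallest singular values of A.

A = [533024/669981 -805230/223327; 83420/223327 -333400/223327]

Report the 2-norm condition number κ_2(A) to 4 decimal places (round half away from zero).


100.5600

AᵀA = [2051743504/2656062369 -1011131360/295118041; -1011131360/295118041 4494384100/295118041]; tr = 25283284/1580049, det = 40000/1580049
solving λ² − 25283284/1580049·λ + 40000/1580049 = 0 gives λ = 16, 2500/1580049
σ_max=√16=4, σ_min=√(2500/1580049)=(50/1257) → κ = 100.5600


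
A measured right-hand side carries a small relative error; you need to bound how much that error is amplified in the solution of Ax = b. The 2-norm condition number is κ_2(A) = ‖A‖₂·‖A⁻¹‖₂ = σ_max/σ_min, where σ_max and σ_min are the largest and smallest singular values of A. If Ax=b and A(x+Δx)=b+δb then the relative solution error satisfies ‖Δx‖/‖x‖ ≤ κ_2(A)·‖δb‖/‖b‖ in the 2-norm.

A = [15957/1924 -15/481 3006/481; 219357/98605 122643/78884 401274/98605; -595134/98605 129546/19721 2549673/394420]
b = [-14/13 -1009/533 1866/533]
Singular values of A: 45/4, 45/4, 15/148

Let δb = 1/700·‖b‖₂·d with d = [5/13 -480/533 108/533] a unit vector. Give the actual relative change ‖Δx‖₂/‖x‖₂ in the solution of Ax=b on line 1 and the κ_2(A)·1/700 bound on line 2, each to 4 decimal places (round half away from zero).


0.0029
0.1586

largest singular value 45/4, smallest 15/148
condition number: (45/4) ÷ (15/148) = 111.0000
worst-case relative error ≤ 111.0000 × 1/700 = 0.1586
solve Ax = b  →  x = [-7.3742 -15.6267 9.5360]
‖b‖₂ = 4.1231 and ‖x‖₂ = 19.7359
δb = ε·‖b‖·d = [0.0023 -0.0053 0.0012]; solving A·Δx = δb gives ‖Δx‖ = 0.0581
realised ‖Δx‖/‖x‖ = 0.0029
realised/bound (from unrounded values) ≈ 0.0186


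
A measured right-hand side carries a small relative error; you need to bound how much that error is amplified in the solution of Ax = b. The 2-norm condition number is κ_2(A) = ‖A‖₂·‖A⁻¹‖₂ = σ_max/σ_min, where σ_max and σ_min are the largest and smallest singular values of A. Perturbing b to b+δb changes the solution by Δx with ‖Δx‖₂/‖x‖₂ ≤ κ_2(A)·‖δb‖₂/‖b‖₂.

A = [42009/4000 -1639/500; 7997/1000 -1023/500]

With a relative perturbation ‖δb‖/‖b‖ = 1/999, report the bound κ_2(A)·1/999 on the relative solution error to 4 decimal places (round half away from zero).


0.0400

AᵀA = [111519529/640000 -4063059/80000; -4063059/80000 74657/5000]; tr = 193721/1024, det = 366025/16384
solving λ² − 193721/1024·λ + 366025/16384 = 0 gives λ = 3025/16, 121/1024
κ = σ_max/σ_min = (55/4)/(11/32) = 40.0000
worst-case relative error ≤ 40.0000 × 1/999 = 0.0400


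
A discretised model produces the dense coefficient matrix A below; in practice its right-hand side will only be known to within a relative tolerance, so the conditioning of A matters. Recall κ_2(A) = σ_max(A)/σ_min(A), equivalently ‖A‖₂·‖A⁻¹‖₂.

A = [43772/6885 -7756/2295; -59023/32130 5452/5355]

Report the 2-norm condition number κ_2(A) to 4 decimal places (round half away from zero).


212.6250

M = AᵀA = [16275483025/371641284 -723334250/30970107; -723334250/30970107 128605600/10323369]. tr(M)=72336625/1285956, det(M)=2500/35721
λ_max, λ_min = (72336625/1285956 ± √5232124372230625/1653682833936)/2 = 225/4, 400/321489
κ_2(A) = √(λ_max/λ_min) = √((225/4) / (400/321489)) = 212.6250


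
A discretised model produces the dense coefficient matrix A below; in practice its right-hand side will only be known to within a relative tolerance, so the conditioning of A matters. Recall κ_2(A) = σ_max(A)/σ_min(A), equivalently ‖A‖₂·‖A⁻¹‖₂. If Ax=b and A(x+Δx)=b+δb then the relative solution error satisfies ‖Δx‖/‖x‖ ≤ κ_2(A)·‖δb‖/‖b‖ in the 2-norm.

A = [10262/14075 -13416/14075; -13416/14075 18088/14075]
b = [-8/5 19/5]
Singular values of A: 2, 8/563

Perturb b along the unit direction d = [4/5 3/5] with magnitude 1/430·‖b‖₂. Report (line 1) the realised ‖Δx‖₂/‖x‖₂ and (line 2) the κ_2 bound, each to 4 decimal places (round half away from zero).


largest singular value 2, smallest 8/563
κ = σ_max/σ_min = 2/(8/563) = 140.7500
worst-case relative error ≤ 140.7500 × 1/430 = 0.3273
solve Ax = b  →  x = [55.1000 43.8250]
‖b‖₂ = 4.1231 and ‖x‖₂ = 70.4034
with δb = [0.0077 0.0058], A·Δx = δb → ‖Δx‖ = 0.6748
relative error = 0.0096
realised/bound (from unrounded values) ≈ 0.0293

0.0096
0.3273


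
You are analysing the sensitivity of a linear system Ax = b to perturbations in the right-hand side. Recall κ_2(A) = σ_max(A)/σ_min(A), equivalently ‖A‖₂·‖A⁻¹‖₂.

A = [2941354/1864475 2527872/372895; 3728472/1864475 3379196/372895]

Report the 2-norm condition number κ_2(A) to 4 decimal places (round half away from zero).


181.9000

AᵀA = [902122672324/139050681025 801384163488/27810136205; 801384163488/27810136205 712364098192/5562027241]; tr = 11131008404/82719025, det = 45265984/82719025
solving λ² − 11131008404/82719025·λ + 45265984/82719025 = 0 gives λ = 3364/25, 13456/3308761
σ_max=√(3364/25)=(58/5), σ_min=√(13456/3308761)=(116/1819) → κ = 181.9000


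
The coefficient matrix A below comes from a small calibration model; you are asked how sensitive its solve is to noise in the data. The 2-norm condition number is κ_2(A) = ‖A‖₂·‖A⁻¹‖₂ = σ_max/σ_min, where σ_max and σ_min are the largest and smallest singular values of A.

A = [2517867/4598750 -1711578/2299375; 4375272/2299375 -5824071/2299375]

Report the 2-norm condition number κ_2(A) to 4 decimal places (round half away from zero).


367.9000

M = AᵀA = [132658679241/33837602500 -44218652247/8459400625; -44218652247/8459400625 58958883621/8459400625]. tr(M)=14739768549/1353504100, det(M)=1185921/1353504100
solving λ² − 14739768549/1353504100·λ + 1185921/1353504100 = 0 gives λ = 1089/100, 1089/13535041
σ_max=√(1089/100)=(33/10), σ_min=√(1089/13535041)=(33/3679) → κ = 367.9000


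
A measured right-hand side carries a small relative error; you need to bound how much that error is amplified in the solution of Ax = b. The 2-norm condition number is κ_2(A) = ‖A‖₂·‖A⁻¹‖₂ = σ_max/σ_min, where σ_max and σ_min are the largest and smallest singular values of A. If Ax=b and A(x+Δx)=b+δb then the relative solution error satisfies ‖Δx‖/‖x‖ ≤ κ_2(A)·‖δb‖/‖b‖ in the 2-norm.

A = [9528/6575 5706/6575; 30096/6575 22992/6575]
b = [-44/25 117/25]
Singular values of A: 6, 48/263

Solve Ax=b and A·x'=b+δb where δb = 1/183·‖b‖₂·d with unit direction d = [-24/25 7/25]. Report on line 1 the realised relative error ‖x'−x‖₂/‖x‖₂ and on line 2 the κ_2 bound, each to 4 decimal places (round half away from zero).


from the listed singular values, σ₁ = 6, σ_n = 48/263
κ = σ_max/σ_min = 6/(48/263) = 32.8750
worst-case relative error ≤ 32.8750 × 1/183 = 0.1796
solve Ax = b  →  x = [-9.3292 13.5500]
2-norm of b is 5.0000; of x, 16.4510
Δx = A⁻¹·δb where δb = 1/183·5.0000·d; ‖Δx‖ = 0.1497
relative error = 0.0091
so the bound overstates the realised error by a factor of ≈ 19.7412 (computed from the unrounded values)

0.0091
0.1796


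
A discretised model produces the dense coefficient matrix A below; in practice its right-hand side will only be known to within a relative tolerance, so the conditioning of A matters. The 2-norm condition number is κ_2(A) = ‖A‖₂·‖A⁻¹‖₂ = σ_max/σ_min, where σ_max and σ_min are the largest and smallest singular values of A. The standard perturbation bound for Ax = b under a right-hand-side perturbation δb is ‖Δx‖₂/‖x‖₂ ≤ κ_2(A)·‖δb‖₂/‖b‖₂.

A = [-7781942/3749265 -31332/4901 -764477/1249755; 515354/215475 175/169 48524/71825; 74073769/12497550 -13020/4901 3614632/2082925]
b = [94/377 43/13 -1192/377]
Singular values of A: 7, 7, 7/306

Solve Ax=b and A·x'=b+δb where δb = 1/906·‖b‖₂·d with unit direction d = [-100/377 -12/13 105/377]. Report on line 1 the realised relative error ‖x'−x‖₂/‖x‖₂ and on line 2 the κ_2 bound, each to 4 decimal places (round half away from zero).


from the listed singular values, σ₁ = 7, σ_n = 7/306
κ = σ_max/σ_min = 7/(7/306) = 306.0000
bound on ‖Δx‖/‖x‖: κ·ε = 306.0000·1/906 = 0.3377
solve Ax = b  →  x = [48.7279 0.2088 -167.9305]
‖b‖ = 4.5826, ‖x‖ = 174.8574
re-solving with b+δb shifts x by Δx of norm 0.2211
realised ‖Δx‖/‖x‖ = 0.0013
so the bound overstates the realised error by a factor of ≈ 267.0991 (computed from the unrounded values)

0.0013
0.3377
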